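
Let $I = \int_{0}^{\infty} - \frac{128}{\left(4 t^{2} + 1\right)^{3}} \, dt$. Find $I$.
$- 12 \pi$

Start from the standard arctangent integral
$$J(a) = \int_{0}^{\infty} - \frac{2}{a^{2} + t^{2}} \, dt = - \frac{\pi}{a}.$$

Differentiating under the integral sign with respect to $a$,
$$\frac{dJ}{da} = \int_{0}^{\infty} \frac{4 a}{\left(a^{2} + t^{2}\right)^{2}} \, dt = \frac{\pi}{a^{2}},$$
so $\int_{0}^{\infty} - \frac{2}{\left(a^{2} + t^{2}\right)^{2}} \, dt = - \frac{\pi}{2 a^{3}}$.

Repeating — each differentiation of $1/(t^2+a^2)^j$ produces $-2ja/(t^2+a^2)^{j+1}$ — and dividing through by $-2ja$ at each step yields, after $2$ differentiations in total,
$$\int_{0}^{\infty} - \frac{2}{\left(a^{2} + t^{2}\right)^{3}} \, dt = - \frac{3 \pi}{8 a^{5}}.$$

Setting $a = \frac{1}{2}$:
$$I = - 12 \pi.$$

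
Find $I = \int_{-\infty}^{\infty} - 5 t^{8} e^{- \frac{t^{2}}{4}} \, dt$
$- 16800 \sqrt{\pi}$

Begin with the known integral
$$J(a) = \int_{-\infty}^{\infty} - 5 e^{- a t^{2}} \, dt = - \frac{5 \sqrt{\pi}}{\sqrt{a}}.$$

Differentiating under the integral sign brings down a factor of $(-t^2)$:
$$\frac{dJ}{da} = \int_{-\infty}^{\infty} 5 t^{2} e^{- a t^{2}} \, dt = \frac{5 \sqrt{\pi}}{2 a^{\frac{3}{2}}}.$$

Repeating $4$ times in total — each differentiation brings down another $(-t^2)$ — gives
$$\frac{d^{4}J}{da^{4}} = \int_{-\infty}^{\infty} - 5 t^{8} e^{- a t^{2}} \, dt = - \frac{525 \sqrt{\pi}}{16 a^{\frac{9}{2}}},$$
and the integrand here is exactly the target integrand, so $I = - \frac{525 \sqrt{\pi}}{16 a^{\frac{9}{2}}}$.

Setting $a = \frac{1}{4}$:
$$I = - 16800 \sqrt{\pi}.$$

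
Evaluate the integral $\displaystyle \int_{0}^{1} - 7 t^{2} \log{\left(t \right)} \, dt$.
$\frac{7}{9}$

Start from the elementary integral
$$J(a) = \int_{0}^{1} - 7 t^{a} \, dt = - \frac{7}{a + 1}.$$

Differentiating under the integral sign brings down a factor of $\ln t$:
$$\frac{dJ}{da} = \int_{0}^{1} - 7 t^{a} \log{\left(t \right)} \, dt = \frac{7}{\left(a + 1\right)^{2}}.$$

The integral on the left is $I$, so $I = \frac{7}{\left(a + 1\right)^{2}}$.

Setting $a = 2$:
$$I = \frac{7}{9}.$$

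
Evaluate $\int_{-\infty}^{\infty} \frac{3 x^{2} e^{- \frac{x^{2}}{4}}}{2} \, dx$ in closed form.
$6 \sqrt{\pi}$

Begin with the known integral
$$J(a) = \int_{-\infty}^{\infty} \frac{3 e^{- a x^{2}}}{2} \, dx = \frac{3 \sqrt{\pi}}{2 \sqrt{a}}.$$

Differentiating under the integral sign brings down a factor of $(-x^2)$:
$$\frac{dJ}{da} = \int_{-\infty}^{\infty} - \frac{3 x^{2} e^{- a x^{2}}}{2} \, dx = - \frac{3 \sqrt{\pi}}{4 a^{\frac{3}{2}}}.$$

The integral on the left is $-I$, so $I = \frac{3 \sqrt{\pi}}{4 a^{\frac{3}{2}}}$.

Setting $a = \frac{1}{4}$:
$$I = 6 \sqrt{\pi}.$$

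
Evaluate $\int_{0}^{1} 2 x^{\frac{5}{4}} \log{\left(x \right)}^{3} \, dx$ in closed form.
$- \frac{1024}{2187}$

Consider the simpler parametrised integral
$$J(a) = \int_{0}^{1} 2 x^{a} \, dx = \frac{2}{a + 1}.$$

Differentiating under the integral sign brings down a factor of $\ln x$:
$$\frac{dJ}{da} = \int_{0}^{1} 2 x^{a} \log{\left(x \right)} \, dx = - \frac{2}{\left(a + 1\right)^{2}}.$$

Repeating $3$ times in total — each differentiation brings down another $\ln x$ — gives
$$\frac{d^{3}J}{da^{3}} = \int_{0}^{1} 2 x^{a} \log{\left(x \right)}^{3} \, dx = - \frac{12}{\left(a + 1\right)^{4}},$$
and the integrand here is exactly the target integrand, so $I = - \frac{12}{\left(a + 1\right)^{4}}$.

Setting $a = \frac{5}{4}$:
$$I = - \frac{1024}{2187}.$$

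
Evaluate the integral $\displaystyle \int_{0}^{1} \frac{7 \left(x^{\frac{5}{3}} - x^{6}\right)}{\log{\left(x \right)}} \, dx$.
$- \log{\left(\frac{1801088541}{2097152} \right)}$

Consider the one-parameter family: let $I(a) = \int_{0}^{1} \frac{7 \left(x^{\frac{5}{3}} - x^{a}\right)}{\log{\left(x \right)}} \, dx$.

Since $\dfrac{\partial}{\partial a}\,x^{a} = x^{a} \ln x$, the $\ln x$ in the denominator cancels and
$$\frac{dI}{da} = \int_{0}^{1} -7 x^{a} \, dx = -7 \left[\frac{x^{a+1}}{a+1}\right]_0^1 = - \frac{7}{a + 1}.$$

Integrating with respect to $a$ gives $I(a) = - \log{\left(\frac{2187 \left(a + 1\right)^{7}}{2097152} \right)} + C$.

At $a = \frac{5}{3}$ the integrand is identically $0$, so $I(\frac{5}{3}) = 0$. The closed form gives $0$, hence $C = 0$.

Setting $a = 6$:
$$I = - \log{\left(\frac{1801088541}{2097152} \right)}.$$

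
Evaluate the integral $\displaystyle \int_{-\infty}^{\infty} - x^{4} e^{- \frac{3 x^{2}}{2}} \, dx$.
$- \frac{\sqrt{6} \sqrt{\pi}}{9}$

Begin with the known integral
$$J(a) = \int_{-\infty}^{\infty} - e^{- a x^{2}} \, dx = - \frac{\sqrt{\pi}}{\sqrt{a}}.$$

Differentiating under the integral sign brings down a factor of $(-x^2)$:
$$\frac{dJ}{da} = \int_{-\infty}^{\infty} x^{2} e^{- a x^{2}} \, dx = \frac{\sqrt{\pi}}{2 a^{\frac{3}{2}}}.$$

Repeating twice in total — each differentiation brings down another $(-x^2)$ — gives
$$\frac{d^{2}J}{da^{2}} = \int_{-\infty}^{\infty} - x^{4} e^{- a x^{2}} \, dx = - \frac{3 \sqrt{\pi}}{4 a^{\frac{5}{2}}},$$
and the integrand here is exactly the target integrand, so $I = - \frac{3 \sqrt{\pi}}{4 a^{\frac{5}{2}}}$.

Setting $a = \frac{3}{2}$:
$$I = - \frac{\sqrt{6} \sqrt{\pi}}{9}.$$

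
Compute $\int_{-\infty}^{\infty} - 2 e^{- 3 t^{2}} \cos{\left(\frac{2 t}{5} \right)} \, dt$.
$- \frac{2 \sqrt{3} \sqrt{\pi}}{3 e^{\frac{1}{75}}}$

Treat the cosine frequency as a parameter and define $I(b) = \int_{-\infty}^{\infty} - 2 e^{- 3 t^{2}} \cos{\left(b t \right)} \, dt$.

Differentiating under the integral sign,
$$I'(b) = \int_{-\infty}^{\infty} 2 t e^{- 3 t^{2}} \sin{\left(b t \right)} \, dt.$$

Integrate $\int_{-\infty}^{\infty} t \sin(b t)\, e^{- 3 t^{2}}\, dt$ by parts with $u = \sin(b t)$ and $dv = t\, e^{- 3 t^{2}}\, dt$, giving $v = - \frac{e^{- 3 t^{2}}}{6}$. The boundary term vanishes and
$$\int_{-\infty}^{\infty} t \sin(b t)\, e^{- 3 t^{2}}\, dt = \frac{b}{6} \int_{-\infty}^{\infty} \cos(b t)\, e^{- 3 t^{2}}\, dt,$$
so $I'(b) = - \frac{b}{6}\, I(b)$.

This is a separable first-order ODE; solving with the initial condition $I(0) = \int_{-\infty}^{\infty} - 2 e^{- 3 t^{2}}\,dt = - \frac{2 \sqrt{3} \sqrt{\pi}}{3}$ gives
$$I(b) = - \frac{2 \sqrt{3} \sqrt{\pi} e^{- \frac{b^{2}}{12}}}{3}.$$

Setting $b = \frac{2}{5}$:
$$I = - \frac{2 \sqrt{3} \sqrt{\pi}}{3 e^{\frac{1}{75}}}.$$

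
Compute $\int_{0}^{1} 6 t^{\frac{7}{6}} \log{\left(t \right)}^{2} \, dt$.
$\frac{2592}{2197}$

Consider the simpler parametrised integral
$$J(a) = \int_{0}^{1} 6 t^{a} \, dt = \frac{6}{a + 1}.$$

Differentiating under the integral sign brings down a factor of $\ln t$:
$$\frac{dJ}{da} = \int_{0}^{1} 6 t^{a} \log{\left(t \right)} \, dt = - \frac{6}{\left(a + 1\right)^{2}}.$$

Repeating twice in total — each differentiation brings down another $\ln t$ — gives
$$\frac{d^{2}J}{da^{2}} = \int_{0}^{1} 6 t^{a} \log{\left(t \right)}^{2} \, dt = \frac{12}{\left(a + 1\right)^{3}},$$
and the integrand here is exactly the target integrand, so $I = \frac{12}{\left(a + 1\right)^{3}}$.

Setting $a = \frac{7}{6}$:
$$I = \frac{2592}{2197}.$$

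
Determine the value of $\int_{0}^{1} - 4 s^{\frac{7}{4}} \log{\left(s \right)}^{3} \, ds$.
$\frac{6144}{14641}$

Start from the elementary integral
$$J(a) = \int_{0}^{1} - 4 s^{a} \, ds = - \frac{4}{a + 1}.$$

Differentiating under the integral sign brings down a factor of $\ln s$:
$$\frac{dJ}{da} = \int_{0}^{1} - 4 s^{a} \log{\left(s \right)} \, ds = \frac{4}{\left(a + 1\right)^{2}}.$$

Repeating $3$ times in total — each differentiation brings down another $\ln s$ — gives
$$\frac{d^{3}J}{da^{3}} = \int_{0}^{1} - 4 s^{a} \log{\left(s \right)}^{3} \, ds = \frac{24}{\left(a + 1\right)^{4}},$$
and the integrand here is exactly the target integrand, so $I = \frac{24}{\left(a + 1\right)^{4}}$.

Setting $a = \frac{7}{4}$:
$$I = \frac{6144}{14641}.$$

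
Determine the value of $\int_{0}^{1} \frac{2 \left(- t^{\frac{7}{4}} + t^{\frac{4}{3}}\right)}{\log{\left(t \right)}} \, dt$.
$\log{\left(\frac{784}{1089} \right)}$

Consider the one-parameter family: let $I(a) = \int_{0}^{1} \frac{2 \left(- t^{\frac{7}{4}} + t^{a}\right)}{\log{\left(t \right)}} \, dt$.

Since $\dfrac{\partial}{\partial a}\,t^{a} = t^{a} \ln t$, the $\ln t$ in the denominator cancels and
$$\frac{dI}{da} = \int_{0}^{1} 2 t^{a} \, dt = 2 \left[\frac{t^{a+1}}{a+1}\right]_0^1 = \frac{2}{a + 1}.$$

Integrating with respect to $a$ gives $I(a) = \log{\left(\frac{16 \left(a + 1\right)^{2}}{121} \right)} + C$.

At $a = \frac{7}{4}$ the integrand is identically $0$, so $I(\frac{7}{4}) = 0$. The closed form gives $0$, hence $C = 0$.

Setting $a = \frac{4}{3}$:
$$I = \log{\left(\frac{784}{1089} \right)}.$$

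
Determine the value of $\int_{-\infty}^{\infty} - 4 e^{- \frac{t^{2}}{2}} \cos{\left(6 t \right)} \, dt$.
$- \frac{4 \sqrt{2} \sqrt{\pi}}{e^{18}}$

Define $I(b) = \int_{-\infty}^{\infty} - 4 e^{- \frac{t^{2}}{2}} \cos{\left(b t \right)} \, dt$.

Differentiating under the integral sign,
$$I'(b) = \int_{-\infty}^{\infty} 4 t e^{- \frac{t^{2}}{2}} \sin{\left(b t \right)} \, dt.$$

Integrate $\int_{-\infty}^{\infty} t \sin(b t)\, e^{- \frac{t^{2}}{2}}\, dt$ by parts with $u = \sin(b t)$ and $dv = t\, e^{- \frac{t^{2}}{2}}\, dt$, giving $v = - e^{- \frac{t^{2}}{2}}$. The boundary term vanishes and
$$\int_{-\infty}^{\infty} t \sin(b t)\, e^{- \frac{t^{2}}{2}}\, dt = b \int_{-\infty}^{\infty} \cos(b t)\, e^{- \frac{t^{2}}{2}}\, dt,$$
so $I'(b) = - b\, I(b)$.

This is a separable first-order ODE; solving with the initial condition $I(0) = \int_{-\infty}^{\infty} - 4 e^{- \frac{t^{2}}{2}}\,dt = - 4 \sqrt{2} \sqrt{\pi}$ gives
$$I(b) = - 4 \sqrt{2} \sqrt{\pi} e^{- \frac{b^{2}}{2}}.$$

Setting $b = 6$:
$$I = - \frac{4 \sqrt{2} \sqrt{\pi}}{e^{18}}.$$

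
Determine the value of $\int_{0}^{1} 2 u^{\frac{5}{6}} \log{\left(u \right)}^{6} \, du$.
$\frac{403107840}{19487171}$

Start from the elementary integral
$$J(a) = \int_{0}^{1} 2 u^{a} \, du = \frac{2}{a + 1}.$$

Differentiating under the integral sign brings down a factor of $\ln u$:
$$\frac{dJ}{da} = \int_{0}^{1} 2 u^{a} \log{\left(u \right)} \, du = - \frac{2}{\left(a + 1\right)^{2}}.$$

Repeating $6$ times in total — each differentiation brings down another $\ln u$ — gives
$$\frac{d^{6}J}{da^{6}} = \int_{0}^{1} 2 u^{a} \log{\left(u \right)}^{6} \, du = \frac{1440}{\left(a + 1\right)^{7}},$$
and the integrand here is exactly the target integrand, so $I = \frac{1440}{\left(a + 1\right)^{7}}$.

Setting $a = \frac{5}{6}$:
$$I = \frac{403107840}{19487171}.$$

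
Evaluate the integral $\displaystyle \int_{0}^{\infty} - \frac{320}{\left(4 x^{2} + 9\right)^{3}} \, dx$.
$- \frac{10 \pi}{81}$

Start from the standard arctangent integral
$$J(a) = \int_{0}^{\infty} - \frac{5}{a^{2} + x^{2}} \, dx = - \frac{5 \pi}{2 a}.$$

Differentiating under the integral sign with respect to $a$,
$$\frac{dJ}{da} = \int_{0}^{\infty} \frac{10 a}{\left(a^{2} + x^{2}\right)^{2}} \, dx = \frac{5 \pi}{2 a^{2}},$$
so $\int_{0}^{\infty} - \frac{5}{\left(a^{2} + x^{2}\right)^{2}} \, dx = - \frac{5 \pi}{4 a^{3}}$.

Repeating — each differentiation of $1/(x^2+a^2)^j$ produces $-2ja/(x^2+a^2)^{j+1}$ — and dividing through by $-2ja$ at each step yields, after $2$ differentiations in total,
$$\int_{0}^{\infty} - \frac{5}{\left(a^{2} + x^{2}\right)^{3}} \, dx = - \frac{15 \pi}{16 a^{5}}.$$

Setting $a = \frac{3}{2}$:
$$I = - \frac{10 \pi}{81}.$$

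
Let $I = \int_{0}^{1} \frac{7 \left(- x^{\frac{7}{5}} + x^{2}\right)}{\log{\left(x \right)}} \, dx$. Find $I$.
$\log{\left(\frac{78125}{16384} \right)}$

Replace the exponent $2$ by a parameter $a$: let $I(a) = \int_{0}^{1} \frac{7 \left(- x^{\frac{7}{5}} + x^{a}\right)}{\log{\left(x \right)}} \, dx$.

Since $\dfrac{\partial}{\partial a}\,x^{a} = x^{a} \ln x$, the $\ln x$ in the denominator cancels and
$$\frac{dI}{da} = \int_{0}^{1} 7 x^{a} \, dx = 7 \left[\frac{x^{a+1}}{a+1}\right]_0^1 = \frac{7}{a + 1}.$$

Integrating with respect to $a$ gives $I(a) = \log{\left(\frac{78125 \left(a + 1\right)^{7}}{35831808} \right)} + C$.

At $a = \frac{7}{5}$ the integrand is identically $0$, so $I(\frac{7}{5}) = 0$. The closed form gives $0$, hence $C = 0$.

Setting $a = 2$:
$$I = \log{\left(\frac{78125}{16384} \right)}.$$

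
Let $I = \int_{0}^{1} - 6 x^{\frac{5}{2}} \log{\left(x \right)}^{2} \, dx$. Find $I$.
$- \frac{96}{343}$

Start from the elementary integral
$$J(a) = \int_{0}^{1} - 6 x^{a} \, dx = - \frac{6}{a + 1}.$$

Differentiating under the integral sign brings down a factor of $\ln x$:
$$\frac{dJ}{da} = \int_{0}^{1} - 6 x^{a} \log{\left(x \right)} \, dx = \frac{6}{\left(a + 1\right)^{2}}.$$

Repeating twice in total — each differentiation brings down another $\ln x$ — gives
$$\frac{d^{2}J}{da^{2}} = \int_{0}^{1} - 6 x^{a} \log{\left(x \right)}^{2} \, dx = - \frac{12}{\left(a + 1\right)^{3}},$$
and the integrand here is exactly the target integrand, so $I = - \frac{12}{\left(a + 1\right)^{3}}$.

Setting $a = \frac{5}{2}$:
$$I = - \frac{96}{343}.$$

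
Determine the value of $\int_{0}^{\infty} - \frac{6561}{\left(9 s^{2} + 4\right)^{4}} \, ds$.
$- \frac{10935 \pi}{4096}$

Begin with the known result
$$J(a) = \int_{0}^{\infty} - \frac{1}{a^{2} + s^{2}} \, ds = - \frac{\pi}{2 a}.$$

Differentiating under the integral sign with respect to $a$,
$$\frac{dJ}{da} = \int_{0}^{\infty} \frac{2 a}{\left(a^{2} + s^{2}\right)^{2}} \, ds = \frac{\pi}{2 a^{2}},$$
so $\int_{0}^{\infty} - \frac{1}{\left(a^{2} + s^{2}\right)^{2}} \, ds = - \frac{\pi}{4 a^{3}}$.

Repeating — each differentiation of $1/(s^2+a^2)^j$ produces $-2ja/(s^2+a^2)^{j+1}$ — and dividing through by $-2ja$ at each step yields, after $3$ differentiations in total,
$$\int_{0}^{\infty} - \frac{1}{\left(a^{2} + s^{2}\right)^{4}} \, ds = - \frac{5 \pi}{32 a^{7}}.$$

Setting $a = \frac{2}{3}$:
$$I = - \frac{10935 \pi}{4096}.$$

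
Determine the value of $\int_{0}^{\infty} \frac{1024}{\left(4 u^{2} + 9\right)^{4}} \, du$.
$\frac{80 \pi}{2187}$

Start from the standard arctangent integral
$$J(a) = \int_{0}^{\infty} \frac{4}{a^{2} + u^{2}} \, du = \frac{2 \pi}{a}.$$

Differentiating under the integral sign with respect to $a$,
$$\frac{dJ}{da} = \int_{0}^{\infty} - \frac{8 a}{\left(a^{2} + u^{2}\right)^{2}} \, du = - \frac{2 \pi}{a^{2}},$$
so $\int_{0}^{\infty} \frac{4}{\left(a^{2} + u^{2}\right)^{2}} \, du = \frac{\pi}{a^{3}}$.

Repeating — each differentiation of $1/(u^2+a^2)^j$ produces $-2ja/(u^2+a^2)^{j+1}$ — and dividing through by $-2ja$ at each step yields, after $3$ differentiations in total,
$$\int_{0}^{\infty} \frac{4}{\left(a^{2} + u^{2}\right)^{4}} \, du = \frac{5 \pi}{8 a^{7}}.$$

Setting $a = \frac{3}{2}$:
$$I = \frac{80 \pi}{2187}.$$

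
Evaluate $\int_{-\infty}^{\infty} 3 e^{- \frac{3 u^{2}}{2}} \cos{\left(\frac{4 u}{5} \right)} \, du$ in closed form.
$\frac{\sqrt{6} \sqrt{\pi}}{e^{\frac{8}{75}}}$

Define $I(b) = \int_{-\infty}^{\infty} 3 e^{- \frac{3 u^{2}}{2}} \cos{\left(b u \right)} \, du$.

Differentiating under the integral sign,
$$I'(b) = \int_{-\infty}^{\infty} - 3 u e^{- \frac{3 u^{2}}{2}} \sin{\left(b u \right)} \, du.$$

Integrate $\int_{-\infty}^{\infty} u \sin(b u)\, e^{- \frac{3 u^{2}}{2}}\, du$ by parts with $w = \sin(b u)$ and $dv = u\, e^{- \frac{3 u^{2}}{2}}\, du$, giving $v = - \frac{e^{- \frac{3 u^{2}}{2}}}{3}$. The boundary term vanishes and
$$\int_{-\infty}^{\infty} u \sin(b u)\, e^{- \frac{3 u^{2}}{2}}\, du = \frac{b}{3} \int_{-\infty}^{\infty} \cos(b u)\, e^{- \frac{3 u^{2}}{2}}\, du,$$
so $I'(b) = - \frac{b}{3}\, I(b)$.

This is a separable first-order ODE; solving with the initial condition $I(0) = \int_{-\infty}^{\infty} 3 e^{- \frac{3 u^{2}}{2}}\,du = \sqrt{6} \sqrt{\pi}$ gives
$$I(b) = \sqrt{6} \sqrt{\pi} e^{- \frac{b^{2}}{6}}.$$

Setting $b = \frac{4}{5}$:
$$I = \frac{\sqrt{6} \sqrt{\pi}}{e^{\frac{8}{75}}}.$$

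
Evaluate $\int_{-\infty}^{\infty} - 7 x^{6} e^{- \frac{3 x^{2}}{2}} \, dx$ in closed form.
$- \frac{35 \sqrt{6} \sqrt{\pi}}{27}$

Consider the simpler parametrised integral
$$J(a) = \int_{-\infty}^{\infty} - 7 e^{- a x^{2}} \, dx = - \frac{7 \sqrt{\pi}}{\sqrt{a}}.$$

Differentiating under the integral sign brings down a factor of $(-x^2)$:
$$\frac{dJ}{da} = \int_{-\infty}^{\infty} 7 x^{2} e^{- a x^{2}} \, dx = \frac{7 \sqrt{\pi}}{2 a^{\frac{3}{2}}}.$$

Repeating $3$ times in total — each differentiation brings down another $(-x^2)$ — gives
$$\frac{d^{3}J}{da^{3}} = \int_{-\infty}^{\infty} 7 x^{6} e^{- a x^{2}} \, dx = \frac{105 \sqrt{\pi}}{8 a^{\frac{7}{2}}},$$
and the integrand here is $(-1)^{3}$ times the target integrand, so $I = (-1)^{3}\,\frac{d^{3}J}{da^{3}} = - \frac{105 \sqrt{\pi}}{8 a^{\frac{7}{2}}}$.

Setting $a = \frac{3}{2}$:
$$I = - \frac{35 \sqrt{6} \sqrt{\pi}}{27}.$$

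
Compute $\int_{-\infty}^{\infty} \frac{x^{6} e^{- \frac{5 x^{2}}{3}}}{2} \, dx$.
$\frac{81 \sqrt{15} \sqrt{\pi}}{2000}$

Start from the elementary integral
$$J(a) = \int_{-\infty}^{\infty} \frac{e^{- a x^{2}}}{2} \, dx = \frac{\sqrt{\pi}}{2 \sqrt{a}}.$$

Differentiating under the integral sign brings down a factor of $(-x^2)$:
$$\frac{dJ}{da} = \int_{-\infty}^{\infty} - \frac{x^{2} e^{- a x^{2}}}{2} \, dx = - \frac{\sqrt{\pi}}{4 a^{\frac{3}{2}}}.$$

Repeating $3$ times in total — each differentiation brings down another $(-x^2)$ — gives
$$\frac{d^{3}J}{da^{3}} = \int_{-\infty}^{\infty} - \frac{x^{6} e^{- a x^{2}}}{2} \, dx = - \frac{15 \sqrt{\pi}}{16 a^{\frac{7}{2}}},$$
and the integrand here is $(-1)^{3}$ times the target integrand, so $I = (-1)^{3}\,\frac{d^{3}J}{da^{3}} = \frac{15 \sqrt{\pi}}{16 a^{\frac{7}{2}}}$.

Setting $a = \frac{5}{3}$:
$$I = \frac{81 \sqrt{15} \sqrt{\pi}}{2000}.$$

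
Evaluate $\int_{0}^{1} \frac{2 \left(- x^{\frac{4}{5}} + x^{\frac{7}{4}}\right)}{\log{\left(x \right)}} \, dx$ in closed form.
$- \log{\left(\frac{1296}{3025} \right)}$

Introduce a parameter $a$ in the exponent: let $I(a) = \int_{0}^{1} \frac{2 \left(x^{\frac{7}{4}} - x^{a}\right)}{\log{\left(x \right)}} \, dx$.

Since $\dfrac{\partial}{\partial a}\,x^{a} = x^{a} \ln x$, the $\ln x$ in the denominator cancels and
$$\frac{dI}{da} = \int_{0}^{1} -2 x^{a} \, dx = -2 \left[\frac{x^{a+1}}{a+1}\right]_0^1 = - \frac{2}{a + 1}.$$

Integrating with respect to $a$ gives $I(a) = - \log{\left(\frac{16 \left(a + 1\right)^{2}}{121} \right)} + C$.

At $a = \frac{7}{4}$ the integrand is identically $0$, so $I(\frac{7}{4}) = 0$. The closed form gives $0$, hence $C = 0$.

Setting $a = \frac{4}{5}$:
$$I = - \log{\left(\frac{1296}{3025} \right)}.$$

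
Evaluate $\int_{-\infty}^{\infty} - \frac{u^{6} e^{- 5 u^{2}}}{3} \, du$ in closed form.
$- \frac{\sqrt{5} \sqrt{\pi}}{1000}$

Start from the elementary integral
$$J(a) = \int_{-\infty}^{\infty} - \frac{e^{- a u^{2}}}{3} \, du = - \frac{\sqrt{\pi}}{3 \sqrt{a}}.$$

Differentiating under the integral sign brings down a factor of $(-u^2)$:
$$\frac{dJ}{da} = \int_{-\infty}^{\infty} \frac{u^{2} e^{- a u^{2}}}{3} \, du = \frac{\sqrt{\pi}}{6 a^{\frac{3}{2}}}.$$

Repeating $3$ times in total — each differentiation brings down another $(-u^2)$ — gives
$$\frac{d^{3}J}{da^{3}} = \int_{-\infty}^{\infty} \frac{u^{6} e^{- a u^{2}}}{3} \, du = \frac{5 \sqrt{\pi}}{8 a^{\frac{7}{2}}},$$
and the integrand here is $(-1)^{3}$ times the target integrand, so $I = (-1)^{3}\,\frac{d^{3}J}{da^{3}} = - \frac{5 \sqrt{\pi}}{8 a^{\frac{7}{2}}}$.

Setting $a = 5$:
$$I = - \frac{\sqrt{5} \sqrt{\pi}}{1000}.$$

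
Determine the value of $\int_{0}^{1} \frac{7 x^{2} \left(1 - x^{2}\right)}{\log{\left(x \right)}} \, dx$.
$\log{\left(\frac{2187}{78125} \right)}$

Introduce a parameter $a$ in the exponent: let $I(a) = \int_{0}^{1} \frac{7 \left(x^{2} - x^{a}\right)}{\log{\left(x \right)}} \, dx$.

Since $\dfrac{\partial}{\partial a}\,x^{a} = x^{a} \ln x$, the $\ln x$ in the denominator cancels and
$$\frac{dI}{da} = \int_{0}^{1} -7 x^{a} \, dx = -7 \left[\frac{x^{a+1}}{a+1}\right]_0^1 = - \frac{7}{a + 1}.$$

Integrating with respect to $a$ gives $I(a) = \log{\left(\frac{2187}{\left(a + 1\right)^{7}} \right)} + C$.

At $a = 2$ the integrand is identically $0$, so $I(2) = 0$. The closed form gives $0$, hence $C = 0$.

Setting $a = 4$:
$$I = \log{\left(\frac{2187}{78125} \right)}.$$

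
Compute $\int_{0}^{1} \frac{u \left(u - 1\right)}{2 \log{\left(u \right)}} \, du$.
$- \frac{\log{\left(2 \right)}}{2} + \frac{\log{\left(3 \right)}}{2}$

Consider the one-parameter family: let $I(a) = \int_{0}^{1} \frac{- u + u^{a}}{2 \log{\left(u \right)}} \, du$.

Since $\dfrac{\partial}{\partial a}\,u^{a} = u^{a} \ln u$, the $\ln u$ in the denominator cancels and
$$\frac{dI}{da} = \int_{0}^{1} \frac{1}{2} u^{a} \, du = \frac{1}{2} \left[\frac{u^{a+1}}{a+1}\right]_0^1 = \frac{1}{2 \left(a + 1\right)}.$$

Integrating with respect to $a$ gives $I(a) = \frac{\log{\left(a + 1 \right)}}{2} - \frac{\log{\left(2 \right)}}{2} + C$.

At $a = 1$ the integrand is identically $0$, so $I(1) = 0$. The closed form gives $0$, hence $C = 0$.

Setting $a = 2$:
$$I = - \frac{\log{\left(2 \right)}}{2} + \frac{\log{\left(3 \right)}}{2}.$$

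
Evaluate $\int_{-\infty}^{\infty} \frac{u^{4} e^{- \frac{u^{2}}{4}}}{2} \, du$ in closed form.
$12 \sqrt{\pi}$

Begin with the known integral
$$J(a) = \int_{-\infty}^{\infty} \frac{e^{- a u^{2}}}{2} \, du = \frac{\sqrt{\pi}}{2 \sqrt{a}}.$$

Differentiating under the integral sign brings down a factor of $(-u^2)$:
$$\frac{dJ}{da} = \int_{-\infty}^{\infty} - \frac{u^{2} e^{- a u^{2}}}{2} \, du = - \frac{\sqrt{\pi}}{4 a^{\frac{3}{2}}}.$$

Repeating twice in total — each differentiation brings down another $(-u^2)$ — gives
$$\frac{d^{2}J}{da^{2}} = \int_{-\infty}^{\infty} \frac{u^{4} e^{- a u^{2}}}{2} \, du = \frac{3 \sqrt{\pi}}{8 a^{\frac{5}{2}}},$$
and the integrand here is exactly the target integrand, so $I = \frac{3 \sqrt{\pi}}{8 a^{\frac{5}{2}}}$.

Setting $a = \frac{1}{4}$:
$$I = 12 \sqrt{\pi}.$$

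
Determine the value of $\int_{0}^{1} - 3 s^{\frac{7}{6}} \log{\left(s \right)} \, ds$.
$\frac{108}{169}$

Consider the simpler parametrised integral
$$J(a) = \int_{0}^{1} - 3 s^{a} \, ds = - \frac{3}{a + 1}.$$

Differentiating under the integral sign brings down a factor of $\ln s$:
$$\frac{dJ}{da} = \int_{0}^{1} - 3 s^{a} \log{\left(s \right)} \, ds = \frac{3}{\left(a + 1\right)^{2}}.$$

The integral on the left is $I$, so $I = \frac{3}{\left(a + 1\right)^{2}}$.

Setting $a = \frac{7}{6}$:
$$I = \frac{108}{169}.$$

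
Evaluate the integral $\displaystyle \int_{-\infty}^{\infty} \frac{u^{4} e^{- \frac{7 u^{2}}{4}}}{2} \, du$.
$\frac{12 \sqrt{7} \sqrt{\pi}}{343}$

Begin with the known integral
$$J(a) = \int_{-\infty}^{\infty} \frac{e^{- a u^{2}}}{2} \, du = \frac{\sqrt{\pi}}{2 \sqrt{a}}.$$

Differentiating under the integral sign brings down a factor of $(-u^2)$:
$$\frac{dJ}{da} = \int_{-\infty}^{\infty} - \frac{u^{2} e^{- a u^{2}}}{2} \, du = - \frac{\sqrt{\pi}}{4 a^{\frac{3}{2}}}.$$

Repeating twice in total — each differentiation brings down another $(-u^2)$ — gives
$$\frac{d^{2}J}{da^{2}} = \int_{-\infty}^{\infty} \frac{u^{4} e^{- a u^{2}}}{2} \, du = \frac{3 \sqrt{\pi}}{8 a^{\frac{5}{2}}},$$
and the integrand here is exactly the target integrand, so $I = \frac{3 \sqrt{\pi}}{8 a^{\frac{5}{2}}}$.

Setting $a = \frac{7}{4}$:
$$I = \frac{12 \sqrt{7} \sqrt{\pi}}{343}.$$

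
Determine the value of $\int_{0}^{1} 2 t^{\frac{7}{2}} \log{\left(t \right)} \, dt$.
$- \frac{8}{81}$

Consider the simpler parametrised integral
$$J(a) = \int_{0}^{1} 2 t^{a} \, dt = \frac{2}{a + 1}.$$

Differentiating under the integral sign brings down a factor of $\ln t$:
$$\frac{dJ}{da} = \int_{0}^{1} 2 t^{a} \log{\left(t \right)} \, dt = - \frac{2}{\left(a + 1\right)^{2}}.$$

The integral on the left is $I$, so $I = - \frac{2}{\left(a + 1\right)^{2}}$.

Setting $a = \frac{7}{2}$:
$$I = - \frac{8}{81}.$$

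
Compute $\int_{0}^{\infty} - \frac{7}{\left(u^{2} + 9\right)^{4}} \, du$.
$- \frac{35 \pi}{69984}$

Begin with the known result
$$J(a) = \int_{0}^{\infty} - \frac{7}{a^{2} + u^{2}} \, du = - \frac{7 \pi}{2 a}.$$

Differentiating under the integral sign with respect to $a$,
$$\frac{dJ}{da} = \int_{0}^{\infty} \frac{14 a}{\left(a^{2} + u^{2}\right)^{2}} \, du = \frac{7 \pi}{2 a^{2}},$$
so $\int_{0}^{\infty} - \frac{7}{\left(a^{2} + u^{2}\right)^{2}} \, du = - \frac{7 \pi}{4 a^{3}}$.

Repeating — each differentiation of $1/(u^2+a^2)^j$ produces $-2ja/(u^2+a^2)^{j+1}$ — and dividing through by $-2ja$ at each step yields, after $3$ differentiations in total,
$$\int_{0}^{\infty} - \frac{7}{\left(a^{2} + u^{2}\right)^{4}} \, du = - \frac{35 \pi}{32 a^{7}}.$$

Setting $a = 3$:
$$I = - \frac{35 \pi}{69984}.$$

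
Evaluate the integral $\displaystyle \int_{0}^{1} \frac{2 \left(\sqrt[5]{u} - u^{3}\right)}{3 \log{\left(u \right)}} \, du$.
$\log{\left(\frac{\sqrt[3]{10} \cdot 3^{\frac{2}{3}}}{10} \right)}$

Replace the exponent $\frac{1}{5}$ by a parameter $a$: let $I(a) = \int_{0}^{1} \frac{2 \left(- u^{3} + u^{a}\right)}{3 \log{\left(u \right)}} \, du$.

Since $\dfrac{\partial}{\partial a}\,u^{a} = u^{a} \ln u$, the $\ln u$ in the denominator cancels and
$$\frac{dI}{da} = \int_{0}^{1} \frac{2}{3} u^{a} \, du = \frac{2}{3} \left[\frac{u^{a+1}}{a+1}\right]_0^1 = \frac{2}{3 \left(a + 1\right)}.$$

Integrating with respect to $a$ gives $I(a) = \frac{2 \log{\left(a + 1 \right)}}{3} - \frac{4 \log{\left(2 \right)}}{3} + C$.

At $a = 3$ the integrand is identically $0$, so $I(3) = 0$. The closed form gives $0$, hence $C = 0$.

Setting $a = \frac{1}{5}$:
$$I = \log{\left(\frac{\sqrt[3]{10} \cdot 3^{\frac{2}{3}}}{10} \right)}.$$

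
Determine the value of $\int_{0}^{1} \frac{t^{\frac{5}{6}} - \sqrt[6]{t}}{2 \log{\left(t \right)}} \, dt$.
$- \frac{\log{\left(7 \right)}}{2} + \frac{\log{\left(11 \right)}}{2}$

Consider the one-parameter family: let $I(a) = \int_{0}^{1} \frac{t^{\frac{5}{6}} - t^{a}}{2 \log{\left(t \right)}} \, dt$.

Since $\dfrac{\partial}{\partial a}\,t^{a} = t^{a} \ln t$, the $\ln t$ in the denominator cancels and
$$\frac{dI}{da} = \int_{0}^{1} - \frac{1}{2} t^{a} \, dt = - \frac{1}{2} \left[\frac{t^{a+1}}{a+1}\right]_0^1 = - \frac{1}{2 a + 2}.$$

Integrating with respect to $a$ gives $I(a) = - \frac{\log{\left(a + 1 \right)}}{2} - \frac{\log{\left(6 \right)}}{2} + \frac{\log{\left(11 \right)}}{2} + C$.

At $a = \frac{5}{6}$ the integrand is identically $0$, so $I(\frac{5}{6}) = 0$. The closed form gives $0$, hence $C = 0$.

Setting $a = \frac{1}{6}$:
$$I = - \frac{\log{\left(7 \right)}}{2} + \frac{\log{\left(11 \right)}}{2}.$$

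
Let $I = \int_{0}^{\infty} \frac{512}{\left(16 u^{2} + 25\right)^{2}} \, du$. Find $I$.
$\frac{32 \pi}{125}$

Recall the elementary integral
$$J(a) = \int_{0}^{\infty} \frac{2}{a^{2} + u^{2}} \, du = \frac{\pi}{a}.$$

Differentiating under the integral sign with respect to $a$,
$$\frac{dJ}{da} = \int_{0}^{\infty} - \frac{4 a}{\left(a^{2} + u^{2}\right)^{2}} \, du = - \frac{\pi}{a^{2}},$$
so $\int_{0}^{\infty} \frac{2}{\left(a^{2} + u^{2}\right)^{2}} \, du = \frac{\pi}{2 a^{3}}$.

Setting $a = \frac{5}{4}$:
$$I = \frac{32 \pi}{125}.$$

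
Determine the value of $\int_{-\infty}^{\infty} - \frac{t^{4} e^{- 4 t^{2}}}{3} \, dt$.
$- \frac{\sqrt{\pi}}{128}$

Consider the simpler parametrised integral
$$J(a) = \int_{-\infty}^{\infty} - \frac{e^{- a t^{2}}}{3} \, dt = - \frac{\sqrt{\pi}}{3 \sqrt{a}}.$$

Differentiating under the integral sign brings down a factor of $(-t^2)$:
$$\frac{dJ}{da} = \int_{-\infty}^{\infty} \frac{t^{2} e^{- a t^{2}}}{3} \, dt = \frac{\sqrt{\pi}}{6 a^{\frac{3}{2}}}.$$

Repeating twice in total — each differentiation brings down another $(-t^2)$ — gives
$$\frac{d^{2}J}{da^{2}} = \int_{-\infty}^{\infty} - \frac{t^{4} e^{- a t^{2}}}{3} \, dt = - \frac{\sqrt{\pi}}{4 a^{\frac{5}{2}}},$$
and the integrand here is exactly the target integrand, so $I = - \frac{\sqrt{\pi}}{4 a^{\frac{5}{2}}}$.

Setting $a = 4$:
$$I = - \frac{\sqrt{\pi}}{128}.$$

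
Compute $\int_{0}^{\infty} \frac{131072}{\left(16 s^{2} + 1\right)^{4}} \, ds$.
$5120 \pi$

Begin with the known result
$$J(a) = \int_{0}^{\infty} \frac{2}{a^{2} + s^{2}} \, ds = \frac{\pi}{a}.$$

Differentiating under the integral sign with respect to $a$,
$$\frac{dJ}{da} = \int_{0}^{\infty} - \frac{4 a}{\left(a^{2} + s^{2}\right)^{2}} \, ds = - \frac{\pi}{a^{2}},$$
so $\int_{0}^{\infty} \frac{2}{\left(a^{2} + s^{2}\right)^{2}} \, ds = \frac{\pi}{2 a^{3}}$.

Repeating — each differentiation of $1/(s^2+a^2)^j$ produces $-2ja/(s^2+a^2)^{j+1}$ — and dividing through by $-2ja$ at each step yields, after $3$ differentiations in total,
$$\int_{0}^{\infty} \frac{2}{\left(a^{2} + s^{2}\right)^{4}} \, ds = \frac{5 \pi}{16 a^{7}}.$$

Setting $a = \frac{1}{4}$:
$$I = 5120 \pi.$$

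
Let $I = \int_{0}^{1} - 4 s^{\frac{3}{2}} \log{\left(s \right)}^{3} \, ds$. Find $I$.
$\frac{384}{625}$

Begin with the known integral
$$J(a) = \int_{0}^{1} - 4 s^{a} \, ds = - \frac{4}{a + 1}.$$

Differentiating under the integral sign brings down a factor of $\ln s$:
$$\frac{dJ}{da} = \int_{0}^{1} - 4 s^{a} \log{\left(s \right)} \, ds = \frac{4}{\left(a + 1\right)^{2}}.$$

Repeating $3$ times in total — each differentiation brings down another $\ln s$ — gives
$$\frac{d^{3}J}{da^{3}} = \int_{0}^{1} - 4 s^{a} \log{\left(s \right)}^{3} \, ds = \frac{24}{\left(a + 1\right)^{4}},$$
and the integrand here is exactly the target integrand, so $I = \frac{24}{\left(a + 1\right)^{4}}$.

Setting $a = \frac{3}{2}$:
$$I = \frac{384}{625}.$$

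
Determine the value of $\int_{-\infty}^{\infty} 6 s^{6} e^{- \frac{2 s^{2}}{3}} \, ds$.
$\frac{1215 \sqrt{6} \sqrt{\pi}}{64}$

Consider the simpler parametrised integral
$$J(a) = \int_{-\infty}^{\infty} 6 e^{- a s^{2}} \, ds = \frac{6 \sqrt{\pi}}{\sqrt{a}}.$$

Differentiating under the integral sign brings down a factor of $(-s^2)$:
$$\frac{dJ}{da} = \int_{-\infty}^{\infty} - 6 s^{2} e^{- a s^{2}} \, ds = - \frac{3 \sqrt{\pi}}{a^{\frac{3}{2}}}.$$

Repeating $3$ times in total — each differentiation brings down another $(-s^2)$ — gives
$$\frac{d^{3}J}{da^{3}} = \int_{-\infty}^{\infty} - 6 s^{6} e^{- a s^{2}} \, ds = - \frac{45 \sqrt{\pi}}{4 a^{\frac{7}{2}}},$$
and the integrand here is $(-1)^{3}$ times the target integrand, so $I = (-1)^{3}\,\frac{d^{3}J}{da^{3}} = \frac{45 \sqrt{\pi}}{4 a^{\frac{7}{2}}}$.

Setting $a = \frac{2}{3}$:
$$I = \frac{1215 \sqrt{6} \sqrt{\pi}}{64}.$$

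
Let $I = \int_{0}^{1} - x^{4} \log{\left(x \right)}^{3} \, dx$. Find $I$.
$\frac{6}{625}$

Begin with the known integral
$$J(a) = \int_{0}^{1} - x^{a} \, dx = - \frac{1}{a + 1}.$$

Differentiating under the integral sign brings down a factor of $\ln x$:
$$\frac{dJ}{da} = \int_{0}^{1} - x^{a} \log{\left(x \right)} \, dx = \frac{1}{\left(a + 1\right)^{2}}.$$

Repeating $3$ times in total — each differentiation brings down another $\ln x$ — gives
$$\frac{d^{3}J}{da^{3}} = \int_{0}^{1} - x^{a} \log{\left(x \right)}^{3} \, dx = \frac{6}{\left(a + 1\right)^{4}},$$
and the integrand here is exactly the target integrand, so $I = \frac{6}{\left(a + 1\right)^{4}}$.

Setting $a = 4$:
$$I = \frac{6}{625}.$$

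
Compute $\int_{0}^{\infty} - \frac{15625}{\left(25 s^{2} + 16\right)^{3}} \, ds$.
$- \frac{9375 \pi}{16384}$

Start from the standard arctangent integral
$$J(a) = \int_{0}^{\infty} - \frac{1}{a^{2} + s^{2}} \, ds = - \frac{\pi}{2 a}.$$

Differentiating under the integral sign with respect to $a$,
$$\frac{dJ}{da} = \int_{0}^{\infty} \frac{2 a}{\left(a^{2} + s^{2}\right)^{2}} \, ds = \frac{\pi}{2 a^{2}},$$
so $\int_{0}^{\infty} - \frac{1}{\left(a^{2} + s^{2}\right)^{2}} \, ds = - \frac{\pi}{4 a^{3}}$.

Repeating — each differentiation of $1/(s^2+a^2)^j$ produces $-2ja/(s^2+a^2)^{j+1}$ — and dividing through by $-2ja$ at each step yields, after $2$ differentiations in total,
$$\int_{0}^{\infty} - \frac{1}{\left(a^{2} + s^{2}\right)^{3}} \, ds = - \frac{3 \pi}{16 a^{5}}.$$

Setting $a = \frac{4}{5}$:
$$I = - \frac{9375 \pi}{16384}.$$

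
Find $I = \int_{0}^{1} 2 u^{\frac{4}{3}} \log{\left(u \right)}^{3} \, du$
$- \frac{972}{2401}$

Consider the simpler parametrised integral
$$J(a) = \int_{0}^{1} 2 u^{a} \, du = \frac{2}{a + 1}.$$

Differentiating under the integral sign brings down a factor of $\ln u$:
$$\frac{dJ}{da} = \int_{0}^{1} 2 u^{a} \log{\left(u \right)} \, du = - \frac{2}{\left(a + 1\right)^{2}}.$$

Repeating $3$ times in total — each differentiation brings down another $\ln u$ — gives
$$\frac{d^{3}J}{da^{3}} = \int_{0}^{1} 2 u^{a} \log{\left(u \right)}^{3} \, du = - \frac{12}{\left(a + 1\right)^{4}},$$
and the integrand here is exactly the target integrand, so $I = - \frac{12}{\left(a + 1\right)^{4}}$.

Setting $a = \frac{4}{3}$:
$$I = - \frac{972}{2401}.$$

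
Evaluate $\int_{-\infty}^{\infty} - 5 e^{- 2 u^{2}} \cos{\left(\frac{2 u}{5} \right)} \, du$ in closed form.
$- \frac{5 \sqrt{2} \sqrt{\pi}}{2 e^{\frac{1}{50}}}$

Define $I(b) = \int_{-\infty}^{\infty} - 5 e^{- 2 u^{2}} \cos{\left(b u \right)} \, du$.

Differentiating under the integral sign,
$$I'(b) = \int_{-\infty}^{\infty} 5 u e^{- 2 u^{2}} \sin{\left(b u \right)} \, du.$$

Integrate $\int_{-\infty}^{\infty} u \sin(b u)\, e^{- 2 u^{2}}\, du$ by parts with $w = \sin(b u)$ and $dv = u\, e^{- 2 u^{2}}\, du$, giving $v = - \frac{e^{- 2 u^{2}}}{4}$. The boundary term vanishes and
$$\int_{-\infty}^{\infty} u \sin(b u)\, e^{- 2 u^{2}}\, du = \frac{b}{4} \int_{-\infty}^{\infty} \cos(b u)\, e^{- 2 u^{2}}\, du,$$
so $I'(b) = - \frac{b}{4}\, I(b)$.

This is a separable first-order ODE; solving with the initial condition $I(0) = \int_{-\infty}^{\infty} - 5 e^{- 2 u^{2}}\,du = - \frac{5 \sqrt{2} \sqrt{\pi}}{2}$ gives
$$I(b) = - \frac{5 \sqrt{2} \sqrt{\pi} e^{- \frac{b^{2}}{8}}}{2}.$$

Setting $b = \frac{2}{5}$:
$$I = - \frac{5 \sqrt{2} \sqrt{\pi}}{2 e^{\frac{1}{50}}}.$$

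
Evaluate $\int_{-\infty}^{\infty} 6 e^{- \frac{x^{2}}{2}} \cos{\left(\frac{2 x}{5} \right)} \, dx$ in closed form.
$\frac{6 \sqrt{2} \sqrt{\pi}}{e^{\frac{2}{25}}}$

Treat the cosine frequency as a parameter and define $I(b) = \int_{-\infty}^{\infty} 6 e^{- \frac{x^{2}}{2}} \cos{\left(b x \right)} \, dx$.

Differentiating under the integral sign,
$$I'(b) = \int_{-\infty}^{\infty} - 6 x e^{- \frac{x^{2}}{2}} \sin{\left(b x \right)} \, dx.$$

Integrate $\int_{-\infty}^{\infty} x \sin(b x)\, e^{- \frac{x^{2}}{2}}\, dx$ by parts with $u = \sin(b x)$ and $dv = x\, e^{- \frac{x^{2}}{2}}\, dx$, giving $v = - e^{- \frac{x^{2}}{2}}$. The boundary term vanishes and
$$\int_{-\infty}^{\infty} x \sin(b x)\, e^{- \frac{x^{2}}{2}}\, dx = b \int_{-\infty}^{\infty} \cos(b x)\, e^{- \frac{x^{2}}{2}}\, dx,$$
so $I'(b) = - b\, I(b)$.

This is a separable first-order ODE; solving with the initial condition $I(0) = \int_{-\infty}^{\infty} 6 e^{- \frac{x^{2}}{2}}\,dx = 6 \sqrt{2} \sqrt{\pi}$ gives
$$I(b) = 6 \sqrt{2} \sqrt{\pi} e^{- \frac{b^{2}}{2}}.$$

Setting $b = \frac{2}{5}$:
$$I = \frac{6 \sqrt{2} \sqrt{\pi}}{e^{\frac{2}{25}}}.$$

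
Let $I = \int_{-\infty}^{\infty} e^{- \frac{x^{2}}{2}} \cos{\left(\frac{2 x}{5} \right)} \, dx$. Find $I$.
$\frac{\sqrt{2} \sqrt{\pi}}{e^{\frac{2}{25}}}$

Define $I(b) = \int_{-\infty}^{\infty} e^{- \frac{x^{2}}{2}} \cos{\left(b x \right)} \, dx$.

Differentiating under the integral sign,
$$I'(b) = \int_{-\infty}^{\infty} - x e^{- \frac{x^{2}}{2}} \sin{\left(b x \right)} \, dx.$$

Integrate $\int_{-\infty}^{\infty} x \sin(b x)\, e^{- \frac{x^{2}}{2}}\, dx$ by parts with $u = \sin(b x)$ and $dv = x\, e^{- \frac{x^{2}}{2}}\, dx$, giving $v = - e^{- \frac{x^{2}}{2}}$. The boundary term vanishes and
$$\int_{-\infty}^{\infty} x \sin(b x)\, e^{- \frac{x^{2}}{2}}\, dx = b \int_{-\infty}^{\infty} \cos(b x)\, e^{- \frac{x^{2}}{2}}\, dx,$$
so $I'(b) = - b\, I(b)$.

This is a separable first-order ODE; solving with the initial condition $I(0) = \int_{-\infty}^{\infty} e^{- \frac{x^{2}}{2}}\,dx = \sqrt{2} \sqrt{\pi}$ gives
$$I(b) = \sqrt{2} \sqrt{\pi} e^{- \frac{b^{2}}{2}}.$$

Setting $b = \frac{2}{5}$:
$$I = \frac{\sqrt{2} \sqrt{\pi}}{e^{\frac{2}{25}}}.$$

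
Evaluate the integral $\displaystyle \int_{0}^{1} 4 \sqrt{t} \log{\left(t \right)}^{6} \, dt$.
$\frac{40960}{243}$

Begin with the known integral
$$J(a) = \int_{0}^{1} 4 t^{a} \, dt = \frac{4}{a + 1}.$$

Differentiating under the integral sign brings down a factor of $\ln t$:
$$\frac{dJ}{da} = \int_{0}^{1} 4 t^{a} \log{\left(t \right)} \, dt = - \frac{4}{\left(a + 1\right)^{2}}.$$

Repeating $6$ times in total — each differentiation brings down another $\ln t$ — gives
$$\frac{d^{6}J}{da^{6}} = \int_{0}^{1} 4 t^{a} \log{\left(t \right)}^{6} \, dt = \frac{2880}{\left(a + 1\right)^{7}},$$
and the integrand here is exactly the target integrand, so $I = \frac{2880}{\left(a + 1\right)^{7}}$.

Setting $a = \frac{1}{2}$:
$$I = \frac{40960}{243}.$$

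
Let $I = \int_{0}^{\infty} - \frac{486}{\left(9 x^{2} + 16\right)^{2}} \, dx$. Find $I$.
$- \frac{81 \pi}{128}$

Start from the standard arctangent integral
$$J(a) = \int_{0}^{\infty} - \frac{6}{a^{2} + x^{2}} \, dx = - \frac{3 \pi}{a}.$$

Differentiating under the integral sign with respect to $a$,
$$\frac{dJ}{da} = \int_{0}^{\infty} \frac{12 a}{\left(a^{2} + x^{2}\right)^{2}} \, dx = \frac{3 \pi}{a^{2}},$$
so $\int_{0}^{\infty} - \frac{6}{\left(a^{2} + x^{2}\right)^{2}} \, dx = - \frac{3 \pi}{2 a^{3}}$.

Setting $a = \frac{4}{3}$:
$$I = - \frac{81 \pi}{128}.$$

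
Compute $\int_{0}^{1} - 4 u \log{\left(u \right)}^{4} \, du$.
$-3$

Begin with the known integral
$$J(a) = \int_{0}^{1} - 4 u^{a} \, du = - \frac{4}{a + 1}.$$

Differentiating under the integral sign brings down a factor of $\ln u$:
$$\frac{dJ}{da} = \int_{0}^{1} - 4 u^{a} \log{\left(u \right)} \, du = \frac{4}{\left(a + 1\right)^{2}}.$$

Repeating $4$ times in total — each differentiation brings down another $\ln u$ — gives
$$\frac{d^{4}J}{da^{4}} = \int_{0}^{1} - 4 u^{a} \log{\left(u \right)}^{4} \, du = - \frac{96}{\left(a + 1\right)^{5}},$$
and the integrand here is exactly the target integrand, so $I = - \frac{96}{\left(a + 1\right)^{5}}$.

Setting $a = 1$:
$$I = -3.$$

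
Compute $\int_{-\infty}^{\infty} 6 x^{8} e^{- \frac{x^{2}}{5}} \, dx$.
$\frac{196875 \sqrt{5} \sqrt{\pi}}{8}$

Begin with the known integral
$$J(a) = \int_{-\infty}^{\infty} 6 e^{- a x^{2}} \, dx = \frac{6 \sqrt{\pi}}{\sqrt{a}}.$$

Differentiating under the integral sign brings down a factor of $(-x^2)$:
$$\frac{dJ}{da} = \int_{-\infty}^{\infty} - 6 x^{2} e^{- a x^{2}} \, dx = - \frac{3 \sqrt{\pi}}{a^{\frac{3}{2}}}.$$

Repeating $4$ times in total — each differentiation brings down another $(-x^2)$ — gives
$$\frac{d^{4}J}{da^{4}} = \int_{-\infty}^{\infty} 6 x^{8} e^{- a x^{2}} \, dx = \frac{315 \sqrt{\pi}}{8 a^{\frac{9}{2}}},$$
and the integrand here is exactly the target integrand, so $I = \frac{315 \sqrt{\pi}}{8 a^{\frac{9}{2}}}$.

Setting $a = \frac{1}{5}$:
$$I = \frac{196875 \sqrt{5} \sqrt{\pi}}{8}.$$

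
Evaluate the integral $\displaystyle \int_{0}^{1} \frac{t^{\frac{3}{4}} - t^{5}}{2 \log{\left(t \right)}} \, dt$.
$\log{\left(\frac{\sqrt{42}}{12} \right)}$

Consider the one-parameter family: let $I(a) = \int_{0}^{1} \frac{- t^{5} + t^{a}}{2 \log{\left(t \right)}} \, dt$.

Since $\dfrac{\partial}{\partial a}\,t^{a} = t^{a} \ln t$, the $\ln t$ in the denominator cancels and
$$\frac{dI}{da} = \int_{0}^{1} \frac{1}{2} t^{a} \, dt = \frac{1}{2} \left[\frac{t^{a+1}}{a+1}\right]_0^1 = \frac{1}{2 \left(a + 1\right)}.$$

Integrating with respect to $a$ gives $I(a) = \frac{\log{\left(a + 1 \right)}}{2} - \frac{\log{\left(6 \right)}}{2} + C$.

At $a = 5$ the integrand is identically $0$, so $I(5) = 0$. The closed form gives $0$, hence $C = 0$.

Setting $a = \frac{3}{4}$:
$$I = \log{\left(\frac{\sqrt{42}}{12} \right)}.$$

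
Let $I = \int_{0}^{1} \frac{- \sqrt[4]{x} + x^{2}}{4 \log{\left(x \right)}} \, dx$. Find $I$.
$- \frac{\log{\left(5 \right)}}{4} + \frac{\log{\left(3 \right)}}{4} + \frac{\log{\left(2 \right)}}{2}$

Consider the one-parameter family: let $I(a) = \int_{0}^{1} \frac{x^{2} - x^{a}}{4 \log{\left(x \right)}} \, dx$.

Since $\dfrac{\partial}{\partial a}\,x^{a} = x^{a} \ln x$, the $\ln x$ in the denominator cancels and
$$\frac{dI}{da} = \int_{0}^{1} - \frac{1}{4} x^{a} \, dx = - \frac{1}{4} \left[\frac{x^{a+1}}{a+1}\right]_0^1 = - \frac{1}{4 a + 4}.$$

Integrating with respect to $a$ gives $I(a) = - \frac{\log{\left(a + 1 \right)}}{4} + \frac{\log{\left(3 \right)}}{4} + C$.

At $a = 2$ the integrand is identically $0$, so $I(2) = 0$. The closed form gives $0$, hence $C = 0$.

Setting $a = \frac{1}{4}$:
$$I = - \frac{\log{\left(5 \right)}}{4} + \frac{\log{\left(3 \right)}}{4} + \frac{\log{\left(2 \right)}}{2}.$$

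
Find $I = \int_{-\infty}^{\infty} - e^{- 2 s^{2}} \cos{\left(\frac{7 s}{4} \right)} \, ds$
$- \frac{\sqrt{2} \sqrt{\pi}}{2 e^{\frac{49}{128}}}$

Define $I(b) = \int_{-\infty}^{\infty} - e^{- 2 s^{2}} \cos{\left(b s \right)} \, ds$.

Differentiating under the integral sign,
$$I'(b) = \int_{-\infty}^{\infty} s e^{- 2 s^{2}} \sin{\left(b s \right)} \, ds.$$

Integrate $\int_{-\infty}^{\infty} s \sin(b s)\, e^{- 2 s^{2}}\, ds$ by parts with $u = \sin(b s)$ and $dv = s\, e^{- 2 s^{2}}\, ds$, giving $v = - \frac{e^{- 2 s^{2}}}{4}$. The boundary term vanishes and
$$\int_{-\infty}^{\infty} s \sin(b s)\, e^{- 2 s^{2}}\, ds = \frac{b}{4} \int_{-\infty}^{\infty} \cos(b s)\, e^{- 2 s^{2}}\, ds,$$
so $I'(b) = - \frac{b}{4}\, I(b)$.

This is a separable first-order ODE; solving with the initial condition $I(0) = \int_{-\infty}^{\infty} - e^{- 2 s^{2}}\,ds = - \frac{\sqrt{2} \sqrt{\pi}}{2}$ gives
$$I(b) = - \frac{\sqrt{2} \sqrt{\pi} e^{- \frac{b^{2}}{8}}}{2}.$$

Setting $b = \frac{7}{4}$:
$$I = - \frac{\sqrt{2} \sqrt{\pi}}{2 e^{\frac{49}{128}}}.$$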